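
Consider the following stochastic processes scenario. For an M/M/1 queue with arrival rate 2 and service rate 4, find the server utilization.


rho = lambda/mu
= 2/4
= 0.5000

0.5000


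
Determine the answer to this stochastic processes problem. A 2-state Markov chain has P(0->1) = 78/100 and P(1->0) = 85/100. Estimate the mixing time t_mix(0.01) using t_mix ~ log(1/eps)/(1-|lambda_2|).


lambda_2 = |1 - p01 - p10| = |1 - 0.7800 - 0.8500| = 0.6300
t_mix ~ log(1/eps)/(1 - |lambda_2|)
= log(100)/(1 - 0.6300) = 4.6052/0.3700
= 12.4464

12.4464


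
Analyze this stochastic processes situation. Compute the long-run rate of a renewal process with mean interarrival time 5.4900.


Long-run renewal rate = 1/E(X)
= 1/5.4900
= 0.1821

0.1821


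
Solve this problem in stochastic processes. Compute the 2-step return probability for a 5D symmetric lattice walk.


P(return in 2 steps) = P(reverse first step) = 1/(2d)
= 1/10
= 0.1000

0.1000


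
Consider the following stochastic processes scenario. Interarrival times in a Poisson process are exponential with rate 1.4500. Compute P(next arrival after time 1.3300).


P(X > t) = exp(-lambda * t)
= exp(-1.4500 * 1.3300)
= exp(-1.9285) = 0.1454

0.1454


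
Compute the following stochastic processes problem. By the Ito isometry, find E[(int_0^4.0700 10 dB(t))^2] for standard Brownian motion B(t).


By Ito isometry: E[(int f dB)^2] = int f^2 dt
= 10^2 * 4.0700
= 100 * 4.0700 = 407.0000

407.0000


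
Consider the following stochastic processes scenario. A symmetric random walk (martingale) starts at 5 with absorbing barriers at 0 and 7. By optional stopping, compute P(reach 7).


By optional stopping theorem: E(M at tau) = M(0) = 5
P(hit 7)*7 + P(hit 0)*0 = 5
P(hit 7) = (5 - 0)/(7 - 0) = 5/7 = 0.7143

0.7143


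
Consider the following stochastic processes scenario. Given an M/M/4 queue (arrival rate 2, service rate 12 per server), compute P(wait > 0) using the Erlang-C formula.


a = lambda/mu = 0.1667
rho = a/c = 0.0417
Erlang-C formula applied:
C(c,a) = 2.8398e-05

2.8398e-05


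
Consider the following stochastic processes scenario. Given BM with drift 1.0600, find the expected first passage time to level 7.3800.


Expected first passage time = a/mu
= 7.3800/1.0600
= 6.9623

6.9623


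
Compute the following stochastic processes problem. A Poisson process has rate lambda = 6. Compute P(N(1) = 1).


P(N(t)=k) = (lambda*t)^k * exp(-lambda*t) / k!
lambda*t = 6
= 6^1 * exp(-6) / 1!
= 6 * 0.0025 / 1
= 0.0149

0.0149


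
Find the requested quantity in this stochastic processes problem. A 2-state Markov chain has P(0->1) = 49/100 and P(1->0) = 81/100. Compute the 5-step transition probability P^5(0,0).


Computing P^5 by matrix multiplication.
P = [[0.5100, 0.4900], [0.8100, 0.1900]]
After raising P to the power 5:
P^5(0,0) = 0.6222

0.6222


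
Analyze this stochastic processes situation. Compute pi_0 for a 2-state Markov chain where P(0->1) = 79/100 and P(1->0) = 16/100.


Stationary distribution: pi_0 = p10/(p01+p10), pi_1 = p01/(p01+p10)
p01 = 0.7900, p10 = 0.1600
pi_0 = 0.1684

0.1684


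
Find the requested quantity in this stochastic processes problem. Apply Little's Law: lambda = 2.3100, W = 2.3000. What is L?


Little's Law: L = lambda * W
= 2.3100 * 2.3000
= 5.3130

5.3130


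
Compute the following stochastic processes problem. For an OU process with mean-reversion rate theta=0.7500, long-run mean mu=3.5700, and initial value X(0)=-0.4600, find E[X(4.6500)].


E[X(t)] = mu + (X(0) - mu)*exp(-theta*t)
= 3.5700 + (-0.4600 - 3.5700)*exp(-0.7500*4.6500)
= 3.5700 + -4.0300 * 0.0306
= 3.4468

3.4468


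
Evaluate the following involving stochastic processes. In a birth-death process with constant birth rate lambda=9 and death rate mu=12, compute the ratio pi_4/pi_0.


For birth-death process, pi_n/pi_0 = (lambda/mu)^n
= (9/12)^4
= 0.3164

0.3164


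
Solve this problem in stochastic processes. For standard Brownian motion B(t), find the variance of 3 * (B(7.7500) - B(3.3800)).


Var(alpha*(B(t)-B(s))) = alpha^2 * (t-s)
= 3^2 * (7.7500 - 3.3800)
= 9 * 4.3700
= 39.3300

39.3300


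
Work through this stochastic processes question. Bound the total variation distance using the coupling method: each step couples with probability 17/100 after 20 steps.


TV distance bound <= (1-delta)^n
= (1 - 0.1700)^20
= 0.8300^20
= 0.0241

0.0241


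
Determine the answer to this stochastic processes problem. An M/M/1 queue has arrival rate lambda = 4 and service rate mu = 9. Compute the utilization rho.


rho = lambda/mu
= 4/9
= 0.4444

0.4444


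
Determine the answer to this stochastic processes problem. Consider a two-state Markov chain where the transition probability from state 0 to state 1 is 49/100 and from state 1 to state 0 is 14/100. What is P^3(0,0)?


Computing P^3 by matrix multiplication.
P = [[0.5100, 0.4900], [0.1400, 0.8600]]
After raising P to the power 3:
P^3(0,0) = 0.2616

0.2616


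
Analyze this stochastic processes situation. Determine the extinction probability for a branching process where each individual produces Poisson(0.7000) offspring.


Since mu = 0.7000 <= 1, extinction probability = 1.

1.0000


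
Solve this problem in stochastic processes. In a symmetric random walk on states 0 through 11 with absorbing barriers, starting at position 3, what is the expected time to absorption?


For symmetric RW on 0,...,N with absorbing barriers, E(i) = i*(N-i)
E(3) = 3 * 8 = 24

24


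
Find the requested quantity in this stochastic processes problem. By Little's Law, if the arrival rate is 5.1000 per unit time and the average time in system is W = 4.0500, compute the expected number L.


Little's Law: L = lambda * W
= 5.1000 * 4.0500
= 20.6550

20.6550


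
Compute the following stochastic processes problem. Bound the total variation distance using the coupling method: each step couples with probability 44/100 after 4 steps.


TV distance bound <= (1-delta)^n
= (1 - 0.4400)^4
= 0.5600^4
= 0.0983

0.0983


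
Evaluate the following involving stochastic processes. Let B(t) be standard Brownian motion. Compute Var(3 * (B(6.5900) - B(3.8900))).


Var(alpha*(B(t)-B(s))) = alpha^2 * (t-s)
= 3^2 * (6.5900 - 3.8900)
= 9 * 2.7000
= 24.3000

24.3000


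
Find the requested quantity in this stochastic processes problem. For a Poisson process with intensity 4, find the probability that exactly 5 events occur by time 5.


P(N(t)=k) = (lambda*t)^k * exp(-lambda*t) / k!
lambda*t = 20
= 20^5 * exp(-20) / 5!
= 3200000 * 2.0612e-09 / 120
= 5.4964e-05

5.4964e-05


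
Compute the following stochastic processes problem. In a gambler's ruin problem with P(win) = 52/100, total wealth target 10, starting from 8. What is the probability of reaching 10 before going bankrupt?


Gambler's ruin formula:
r = q/p = 0.4800/0.5200 = 0.9231
P(win) = (1 - r^i)/(1 - r^N)
= (1 - 0.9231^8)/(1 - 0.9231^10)
= 0.8584

0.8584


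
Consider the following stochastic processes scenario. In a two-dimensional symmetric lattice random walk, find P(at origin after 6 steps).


P = C(6,3)^2 / 4^6
= 20^2 / 4096
= 400 / 4096
= 0.0977

0.0977


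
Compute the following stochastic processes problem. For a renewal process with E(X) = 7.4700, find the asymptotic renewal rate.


Long-run renewal rate = 1/E(X)
= 1/7.4700
= 0.1339

0.1339


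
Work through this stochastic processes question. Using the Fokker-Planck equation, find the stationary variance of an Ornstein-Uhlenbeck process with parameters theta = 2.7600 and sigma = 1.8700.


Stationary variance = sigma^2 / (2*theta)
= 1.8700^2 / (2*2.7600)
= 3.4969 / 5.5200
= 0.6335

0.6335


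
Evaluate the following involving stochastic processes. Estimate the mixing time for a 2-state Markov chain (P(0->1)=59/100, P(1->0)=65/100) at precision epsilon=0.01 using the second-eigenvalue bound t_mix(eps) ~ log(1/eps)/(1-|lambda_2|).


lambda_2 = |1 - p01 - p10| = |1 - 0.5900 - 0.6500| = 0.2400
t_mix ~ log(1/eps)/(1 - |lambda_2|)
= log(100)/(1 - 0.2400) = 4.6052/0.7600
= 6.0594

6.0594


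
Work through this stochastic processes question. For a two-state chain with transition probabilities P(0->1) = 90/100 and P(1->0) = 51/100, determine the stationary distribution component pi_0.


Stationary distribution: pi_0 = p10/(p01+p10), pi_1 = p01/(p01+p10)
p01 = 0.9000, p10 = 0.5100
pi_0 = 0.3617

0.3617


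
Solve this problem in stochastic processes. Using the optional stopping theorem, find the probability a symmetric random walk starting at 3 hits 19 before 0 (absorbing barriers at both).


By optional stopping theorem: E(M at tau) = M(0) = 3
P(hit 19)*19 + P(hit 0)*0 = 3
P(hit 19) = (3 - 0)/(19 - 0) = 3/19 = 0.1579

0.1579


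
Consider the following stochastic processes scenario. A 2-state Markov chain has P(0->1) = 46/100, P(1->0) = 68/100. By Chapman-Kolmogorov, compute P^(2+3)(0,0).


P^5 = P^2 * P^3
Computing via matrix multiplication of the transition matrix.
Entry (0,0) of P^5 = 0.5965

0.5965


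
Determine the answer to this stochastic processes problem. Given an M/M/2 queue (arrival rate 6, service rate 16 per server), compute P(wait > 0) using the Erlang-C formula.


a = lambda/mu = 0.3750
rho = a/c = 0.1875
Erlang-C formula applied:
C(c,a) = 0.0592

0.0592


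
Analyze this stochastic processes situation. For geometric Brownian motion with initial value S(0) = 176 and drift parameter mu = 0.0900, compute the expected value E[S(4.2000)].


E[S(t)] = S(0) * exp(mu * t)
= 176 * exp(0.0900 * 4.2000)
= 176 * 1.4594
= 256.8479

256.8479


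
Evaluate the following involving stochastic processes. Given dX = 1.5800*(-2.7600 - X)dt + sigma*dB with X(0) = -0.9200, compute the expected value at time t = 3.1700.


E[X(t)] = mu + (X(0) - mu)*exp(-theta*t)
= -2.7600 + (-0.9200 - -2.7600)*exp(-1.5800*3.1700)
= -2.7600 + 1.8400 * 0.0067
= -2.7477

-2.7477


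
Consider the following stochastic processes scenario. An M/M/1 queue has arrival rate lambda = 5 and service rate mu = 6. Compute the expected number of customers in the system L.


rho = 5/6 = 0.8333
L = rho/(1-rho)
= 0.8333/0.1667
= 5.0000

5.0000


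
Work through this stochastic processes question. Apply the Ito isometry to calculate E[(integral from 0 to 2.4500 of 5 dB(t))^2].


By Ito isometry: E[(int f dB)^2] = int f^2 dt
= 5^2 * 2.4500
= 25 * 2.4500 = 61.2500

61.2500


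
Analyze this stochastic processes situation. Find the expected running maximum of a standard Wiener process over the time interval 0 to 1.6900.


E(max B(s)) = sqrt(2t/pi)
= sqrt(2*1.6900/pi)
= sqrt(1.0759)
= 1.0372

1.0372


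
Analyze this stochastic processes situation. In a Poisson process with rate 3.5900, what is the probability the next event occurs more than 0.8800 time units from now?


P(X > t) = exp(-lambda * t)
= exp(-3.5900 * 0.8800)
= exp(-3.1592) = 0.0425

0.0425


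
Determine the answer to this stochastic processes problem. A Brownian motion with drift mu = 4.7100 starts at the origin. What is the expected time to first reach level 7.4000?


Expected first passage time = a/mu
= 7.4000/4.7100
= 1.5711

1.5711


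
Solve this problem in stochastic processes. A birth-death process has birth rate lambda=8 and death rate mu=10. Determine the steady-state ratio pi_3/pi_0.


For birth-death process, pi_n/pi_0 = (lambda/mu)^n
= (8/10)^3
= 0.5120

0.5120


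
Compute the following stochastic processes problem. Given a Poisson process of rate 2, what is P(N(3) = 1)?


P(N(t)=k) = (lambda*t)^k * exp(-lambda*t) / k!
lambda*t = 6
= 6^1 * exp(-6) / 1!
= 6 * 0.0025 / 1
= 0.0149

0.0149


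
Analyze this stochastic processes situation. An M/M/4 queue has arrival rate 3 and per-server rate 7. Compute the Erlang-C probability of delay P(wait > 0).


a = lambda/mu = 0.4286
rho = a/c = 0.1071
Erlang-C formula applied:
C(c,a) = 0.0010

0.0010


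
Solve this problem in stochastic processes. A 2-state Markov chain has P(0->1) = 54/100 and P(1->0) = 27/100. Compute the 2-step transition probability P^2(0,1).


Computing P^2 by matrix multiplication.
P = [[0.4600, 0.5400], [0.2700, 0.7300]]
After raising P to the power 2:
P^2(0,1) = 0.6426

0.6426


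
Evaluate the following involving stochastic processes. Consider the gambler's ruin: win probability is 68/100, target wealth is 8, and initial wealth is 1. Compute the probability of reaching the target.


Gambler's ruin formula:
r = q/p = 0.3200/0.6800 = 0.4706
P(win) = (1 - r^i)/(1 - r^N)
= (1 - 0.4706^1)/(1 - 0.4706^8)
= 0.5307

0.5307


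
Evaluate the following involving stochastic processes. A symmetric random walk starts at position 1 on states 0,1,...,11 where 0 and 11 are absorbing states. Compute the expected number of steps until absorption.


For symmetric RW on 0,...,N with absorbing barriers, E(i) = i*(N-i)
E(1) = 1 * 10 = 10

10


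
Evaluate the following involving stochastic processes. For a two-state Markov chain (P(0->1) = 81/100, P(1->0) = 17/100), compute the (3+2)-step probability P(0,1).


P^5 = P^3 * P^2
Computing via matrix multiplication of the transition matrix.
Entry (0,1) of P^5 = 0.8265

0.8265


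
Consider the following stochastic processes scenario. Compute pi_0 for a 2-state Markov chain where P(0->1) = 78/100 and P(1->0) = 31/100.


Stationary distribution: pi_0 = p10/(p01+p10), pi_1 = p01/(p01+p10)
p01 = 0.7800, p10 = 0.3100
pi_0 = 0.2844

0.2844


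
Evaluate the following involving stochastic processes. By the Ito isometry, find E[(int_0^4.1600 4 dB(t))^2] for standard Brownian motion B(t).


By Ito isometry: E[(int f dB)^2] = int f^2 dt
= 4^2 * 4.1600
= 16 * 4.1600 = 66.5600

66.5600


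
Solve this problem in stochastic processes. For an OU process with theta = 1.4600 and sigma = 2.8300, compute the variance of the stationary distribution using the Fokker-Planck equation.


Stationary variance = sigma^2 / (2*theta)
= 2.8300^2 / (2*1.4600)
= 8.0089 / 2.9200
= 2.7428

2.7428


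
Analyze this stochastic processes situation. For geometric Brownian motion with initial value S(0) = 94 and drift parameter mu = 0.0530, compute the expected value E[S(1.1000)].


E[S(t)] = S(0) * exp(mu * t)
= 94 * exp(0.0530 * 1.1000)
= 94 * 1.0600
= 99.6431

99.6431


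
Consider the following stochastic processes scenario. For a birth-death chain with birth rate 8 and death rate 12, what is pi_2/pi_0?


For birth-death process, pi_n/pi_0 = (lambda/mu)^n
= (8/12)^2
= 0.4444

0.4444


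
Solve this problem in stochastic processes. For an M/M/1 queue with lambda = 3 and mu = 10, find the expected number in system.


rho = 3/10 = 0.3000
L = rho/(1-rho)
= 0.3000/0.7000
= 0.4286

0.4286


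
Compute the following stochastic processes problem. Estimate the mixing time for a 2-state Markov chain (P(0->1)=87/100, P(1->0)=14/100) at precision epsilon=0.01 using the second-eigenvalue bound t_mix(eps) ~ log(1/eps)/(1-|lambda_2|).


lambda_2 = |1 - p01 - p10| = |1 - 0.8700 - 0.1400| = 0.0100
t_mix ~ log(1/eps)/(1 - |lambda_2|)
= log(100)/(1 - 0.0100) = 4.6052/0.9900
= 4.6517

4.6517


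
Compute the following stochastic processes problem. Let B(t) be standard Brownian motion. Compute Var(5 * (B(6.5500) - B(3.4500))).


Var(alpha*(B(t)-B(s))) = alpha^2 * (t-s)
= 5^2 * (6.5500 - 3.4500)
= 25 * 3.1000
= 77.5000

77.5000


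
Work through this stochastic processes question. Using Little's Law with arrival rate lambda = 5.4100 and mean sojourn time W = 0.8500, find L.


Little's Law: L = lambda * W
= 5.4100 * 0.8500
= 4.5985

4.5985


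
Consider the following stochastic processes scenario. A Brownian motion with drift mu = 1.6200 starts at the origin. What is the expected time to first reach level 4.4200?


Expected first passage time = a/mu
= 4.4200/1.6200
= 2.7284

2.7284


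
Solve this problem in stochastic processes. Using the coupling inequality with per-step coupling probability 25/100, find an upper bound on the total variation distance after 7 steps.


TV distance bound <= (1-delta)^n
= (1 - 0.2500)^7
= 0.7500^7
= 0.1335

0.1335


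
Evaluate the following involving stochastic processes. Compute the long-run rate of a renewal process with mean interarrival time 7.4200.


Long-run renewal rate = 1/E(X)
= 1/7.4200
= 0.1348

0.1348


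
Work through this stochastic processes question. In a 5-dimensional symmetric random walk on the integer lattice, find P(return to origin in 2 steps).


P(return in 2 steps) = P(reverse first step) = 1/(2d)
= 1/10
= 0.1000

0.1000


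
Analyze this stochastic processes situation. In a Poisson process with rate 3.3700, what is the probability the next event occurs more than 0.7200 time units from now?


P(X > t) = exp(-lambda * t)
= exp(-3.3700 * 0.7200)
= exp(-2.4264) = 0.0884

0.0884


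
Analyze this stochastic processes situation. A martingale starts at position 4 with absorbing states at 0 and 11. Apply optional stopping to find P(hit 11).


By optional stopping theorem: E(M at tau) = M(0) = 4
P(hit 11)*11 + P(hit 0)*0 = 4
P(hit 11) = (4 - 0)/(11 - 0) = 4/11 = 0.3636

0.3636


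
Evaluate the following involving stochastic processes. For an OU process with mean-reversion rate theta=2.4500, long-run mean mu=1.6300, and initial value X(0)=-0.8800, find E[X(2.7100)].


E[X(t)] = mu + (X(0) - mu)*exp(-theta*t)
= 1.6300 + (-0.8800 - 1.6300)*exp(-2.4500*2.7100)
= 1.6300 + -2.5100 * 0.0013
= 1.6267

1.6267


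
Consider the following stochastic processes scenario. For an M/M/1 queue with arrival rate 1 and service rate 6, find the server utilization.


rho = lambda/mu
= 1/6
= 0.1667

0.1667


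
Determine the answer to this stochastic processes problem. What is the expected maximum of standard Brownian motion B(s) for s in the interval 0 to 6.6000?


E(max B(s)) = sqrt(2t/pi)
= sqrt(2*6.6000/pi)
= sqrt(4.2017)
= 2.0498

2.0498


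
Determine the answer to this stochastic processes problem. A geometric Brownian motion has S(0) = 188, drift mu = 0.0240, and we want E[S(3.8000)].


E[S(t)] = S(0) * exp(mu * t)
= 188 * exp(0.0240 * 3.8000)
= 188 * 1.0955
= 205.9518

205.9518


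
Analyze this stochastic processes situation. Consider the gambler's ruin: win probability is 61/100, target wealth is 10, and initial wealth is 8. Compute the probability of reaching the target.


Gambler's ruin formula:
r = q/p = 0.3900/0.6100 = 0.6393
P(win) = (1 - r^i)/(1 - r^N)
= (1 - 0.6393^8)/(1 - 0.6393^10)
= 0.9833

0.9833


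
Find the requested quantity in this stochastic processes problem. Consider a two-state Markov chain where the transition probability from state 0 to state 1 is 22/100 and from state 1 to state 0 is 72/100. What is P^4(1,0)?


Computing P^4 by matrix multiplication.
P = [[0.7800, 0.2200], [0.7200, 0.2800]]
After raising P to the power 4:
P^4(1,0) = 0.7659

0.7659


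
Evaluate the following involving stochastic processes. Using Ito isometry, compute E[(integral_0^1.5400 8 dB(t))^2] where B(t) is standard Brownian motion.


By Ito isometry: E[(int f dB)^2] = int f^2 dt
= 8^2 * 1.5400
= 64 * 1.5400 = 98.5600

98.5600


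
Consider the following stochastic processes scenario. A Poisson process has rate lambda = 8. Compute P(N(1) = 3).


P(N(t)=k) = (lambda*t)^k * exp(-lambda*t) / k!
lambda*t = 8
= 8^3 * exp(-8) / 3!
= 512 * 3.3546e-04 / 6
= 0.0286

0.0286


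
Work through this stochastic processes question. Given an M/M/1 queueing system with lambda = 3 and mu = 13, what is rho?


rho = lambda/mu
= 3/13
= 0.2308

0.2308


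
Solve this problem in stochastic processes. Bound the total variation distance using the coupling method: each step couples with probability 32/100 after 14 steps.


TV distance bound <= (1-delta)^n
= (1 - 0.3200)^14
= 0.6800^14
= 0.0045

0.0045


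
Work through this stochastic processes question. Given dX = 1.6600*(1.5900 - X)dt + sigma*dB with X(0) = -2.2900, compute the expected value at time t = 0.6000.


E[X(t)] = mu + (X(0) - mu)*exp(-theta*t)
= 1.5900 + (-2.2900 - 1.5900)*exp(-1.6600*0.6000)
= 1.5900 + -3.8800 * 0.3694
= 0.1569

0.1569


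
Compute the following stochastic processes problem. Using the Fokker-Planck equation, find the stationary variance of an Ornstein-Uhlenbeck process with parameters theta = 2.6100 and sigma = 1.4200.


Stationary variance = sigma^2 / (2*theta)
= 1.4200^2 / (2*2.6100)
= 2.0164 / 5.2200
= 0.3863

0.3863


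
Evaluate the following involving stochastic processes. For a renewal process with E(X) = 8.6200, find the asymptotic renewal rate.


Long-run renewal rate = 1/E(X)
= 1/8.6200
= 0.1160

0.1160


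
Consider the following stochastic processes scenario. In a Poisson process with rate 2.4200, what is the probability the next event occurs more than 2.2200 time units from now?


P(X > t) = exp(-lambda * t)
= exp(-2.4200 * 2.2200)
= exp(-5.3724) = 0.0046

0.0046


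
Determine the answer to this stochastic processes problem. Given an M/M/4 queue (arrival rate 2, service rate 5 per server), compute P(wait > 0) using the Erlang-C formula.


a = lambda/mu = 0.4000
rho = a/c = 0.1000
Erlang-C formula applied:
C(c,a) = 7.9444e-04

7.9444e-04


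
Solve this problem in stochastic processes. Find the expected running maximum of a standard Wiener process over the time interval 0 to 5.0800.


E(max B(s)) = sqrt(2t/pi)
= sqrt(2*5.0800/pi)
= sqrt(3.2340)
= 1.7983

1.7983


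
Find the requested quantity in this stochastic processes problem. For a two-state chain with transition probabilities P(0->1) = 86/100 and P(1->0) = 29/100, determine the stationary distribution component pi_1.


Stationary distribution: pi_0 = p10/(p01+p10), pi_1 = p01/(p01+p10)
p01 = 0.8600, p10 = 0.2900
pi_1 = 0.7478

0.7478


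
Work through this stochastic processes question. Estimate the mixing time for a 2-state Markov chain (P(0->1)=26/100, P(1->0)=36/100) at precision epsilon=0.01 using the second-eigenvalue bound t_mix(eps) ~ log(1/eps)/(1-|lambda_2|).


lambda_2 = |1 - p01 - p10| = |1 - 0.2600 - 0.3600| = 0.3800
t_mix ~ log(1/eps)/(1 - |lambda_2|)
= log(100)/(1 - 0.3800) = 4.6052/0.6200
= 7.4277

7.4277


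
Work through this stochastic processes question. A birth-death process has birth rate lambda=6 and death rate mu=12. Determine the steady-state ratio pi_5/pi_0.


For birth-death process, pi_n/pi_0 = (lambda/mu)^n
= (6/12)^5
= 0.0312

0.0312


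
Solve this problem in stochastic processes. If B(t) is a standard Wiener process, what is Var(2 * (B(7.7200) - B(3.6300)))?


Var(alpha*(B(t)-B(s))) = alpha^2 * (t-s)
= 2^2 * (7.7200 - 3.6300)
= 4 * 4.0900
= 16.3600

16.3600


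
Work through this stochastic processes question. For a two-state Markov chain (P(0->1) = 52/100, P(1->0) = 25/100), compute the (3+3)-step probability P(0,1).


P^6 = P^3 * P^3
Computing via matrix multiplication of the transition matrix.
Entry (0,1) of P^6 = 0.6752

0.6752


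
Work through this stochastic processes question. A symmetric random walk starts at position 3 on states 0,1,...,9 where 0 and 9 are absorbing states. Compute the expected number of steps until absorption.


For symmetric RW on 0,...,N with absorbing barriers, E(i) = i*(N-i)
E(3) = 3 * 6 = 18

18


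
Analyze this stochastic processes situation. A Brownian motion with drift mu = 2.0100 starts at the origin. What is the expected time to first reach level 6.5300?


Expected first passage time = a/mu
= 6.5300/2.0100
= 3.2488

3.2488


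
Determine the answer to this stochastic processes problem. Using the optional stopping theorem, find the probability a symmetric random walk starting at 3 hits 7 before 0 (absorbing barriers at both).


By optional stopping theorem: E(M at tau) = M(0) = 3
P(hit 7)*7 + P(hit 0)*0 = 3
P(hit 7) = (3 - 0)/(7 - 0) = 3/7 = 0.4286

0.4286


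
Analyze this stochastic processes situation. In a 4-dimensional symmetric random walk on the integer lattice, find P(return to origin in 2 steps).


P(return in 2 steps) = P(reverse first step) = 1/(2d)
= 1/8
= 0.1250

0.1250


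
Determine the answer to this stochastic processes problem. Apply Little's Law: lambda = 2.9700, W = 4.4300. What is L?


Little's Law: L = lambda * W
= 2.9700 * 4.4300
= 13.1571

13.1571


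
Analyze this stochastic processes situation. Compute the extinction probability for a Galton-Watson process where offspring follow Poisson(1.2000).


Since mu = 1.2000 > 1, extinction prob q < 1.
Solve s = exp(mu*(s-1)) iteratively.
q = 0.6863

0.6863


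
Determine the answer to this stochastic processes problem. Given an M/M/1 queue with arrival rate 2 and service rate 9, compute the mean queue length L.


rho = 2/9 = 0.2222
L = rho/(1-rho)
= 0.2222/0.7778
= 0.2857

0.2857


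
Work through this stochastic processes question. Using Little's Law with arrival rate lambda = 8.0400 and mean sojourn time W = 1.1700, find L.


Little's Law: L = lambda * W
= 8.0400 * 1.1700
= 9.4068

9.4068


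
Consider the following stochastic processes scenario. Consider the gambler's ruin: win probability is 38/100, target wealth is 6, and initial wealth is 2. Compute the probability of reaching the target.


Gambler's ruin formula:
r = q/p = 0.6200/0.3800 = 1.6316
P(win) = (1 - r^i)/(1 - r^N)
= (1 - 1.6316^2)/(1 - 1.6316^6)
= 0.0930

0.0930


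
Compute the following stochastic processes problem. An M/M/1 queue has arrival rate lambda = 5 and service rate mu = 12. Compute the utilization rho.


rho = lambda/mu
= 5/12
= 0.4167

0.4167


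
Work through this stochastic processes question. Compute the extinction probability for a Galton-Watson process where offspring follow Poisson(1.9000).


Since mu = 1.9000 > 1, extinction prob q < 1.
Solve s = exp(mu*(s-1)) iteratively.
q = 0.2328

0.2328


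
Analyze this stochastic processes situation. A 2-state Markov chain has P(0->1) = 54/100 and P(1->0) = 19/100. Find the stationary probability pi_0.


Stationary distribution: pi_0 = p10/(p01+p10), pi_1 = p01/(p01+p10)
p01 = 0.5400, p10 = 0.1900
pi_0 = 0.2603

0.2603


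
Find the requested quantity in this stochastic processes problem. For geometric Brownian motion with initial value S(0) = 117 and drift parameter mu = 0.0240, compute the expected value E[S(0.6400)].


E[S(t)] = S(0) * exp(mu * t)
= 117 * exp(0.0240 * 0.6400)
= 117 * 1.0155
= 118.8110

118.8110


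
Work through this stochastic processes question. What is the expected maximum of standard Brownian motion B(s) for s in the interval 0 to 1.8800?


E(max B(s)) = sqrt(2t/pi)
= sqrt(2*1.8800/pi)
= sqrt(1.1968)
= 1.0940

1.0940


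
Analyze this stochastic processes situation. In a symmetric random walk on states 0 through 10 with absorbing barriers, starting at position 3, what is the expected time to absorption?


For symmetric RW on 0,...,N with absorbing barriers, E(i) = i*(N-i)
E(3) = 3 * 7 = 21

21


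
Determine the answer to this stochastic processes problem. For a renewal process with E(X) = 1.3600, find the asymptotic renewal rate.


Long-run renewal rate = 1/E(X)
= 1/1.3600
= 0.7353

0.7353


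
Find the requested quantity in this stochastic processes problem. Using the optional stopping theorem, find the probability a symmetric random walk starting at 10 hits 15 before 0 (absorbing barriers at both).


By optional stopping theorem: E(M at tau) = M(0) = 10
P(hit 15)*15 + P(hit 0)*0 = 10
P(hit 15) = (10 - 0)/(15 - 0) = 2/3 = 0.6667

0.6667


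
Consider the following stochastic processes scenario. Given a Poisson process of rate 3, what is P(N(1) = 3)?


P(N(t)=k) = (lambda*t)^k * exp(-lambda*t) / k!
lambda*t = 3
= 3^3 * exp(-3) / 3!
= 27 * 0.0498 / 6
= 0.2240

0.2240


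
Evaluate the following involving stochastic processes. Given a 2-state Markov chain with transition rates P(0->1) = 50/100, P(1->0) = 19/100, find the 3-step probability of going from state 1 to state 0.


Computing P^3 by matrix multiplication.
P = [[0.5000, 0.5000], [0.1900, 0.8100]]
After raising P to the power 3:
P^3(1,0) = 0.2672

0.2672


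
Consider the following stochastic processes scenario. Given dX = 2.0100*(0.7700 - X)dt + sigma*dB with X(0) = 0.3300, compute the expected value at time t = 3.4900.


E[X(t)] = mu + (X(0) - mu)*exp(-theta*t)
= 0.7700 + (0.3300 - 0.7700)*exp(-2.0100*3.4900)
= 0.7700 + -0.4400 * 8.9840e-04
= 0.7696

0.7696


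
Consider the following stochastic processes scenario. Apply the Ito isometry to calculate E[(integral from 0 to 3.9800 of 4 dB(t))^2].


By Ito isometry: E[(int f dB)^2] = int f^2 dt
= 4^2 * 3.9800
= 16 * 3.9800 = 63.6800

63.6800


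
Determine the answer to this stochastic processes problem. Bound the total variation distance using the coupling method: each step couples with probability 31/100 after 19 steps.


TV distance bound <= (1-delta)^n
= (1 - 0.3100)^19
= 0.6900^19
= 8.6723e-04

8.6723e-04


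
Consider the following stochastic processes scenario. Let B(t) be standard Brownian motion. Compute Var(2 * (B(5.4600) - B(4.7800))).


Var(alpha*(B(t)-B(s))) = alpha^2 * (t-s)
= 2^2 * (5.4600 - 4.7800)
= 4 * 0.6800
= 2.7200

2.7200


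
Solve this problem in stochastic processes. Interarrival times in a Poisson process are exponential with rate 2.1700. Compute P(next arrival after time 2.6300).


P(X > t) = exp(-lambda * t)
= exp(-2.1700 * 2.6300)
= exp(-5.7071) = 0.0033

0.0033


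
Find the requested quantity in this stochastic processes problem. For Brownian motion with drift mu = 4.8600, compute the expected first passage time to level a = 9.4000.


Expected first passage time = a/mu
= 9.4000/4.8600
= 1.9342

1.9342


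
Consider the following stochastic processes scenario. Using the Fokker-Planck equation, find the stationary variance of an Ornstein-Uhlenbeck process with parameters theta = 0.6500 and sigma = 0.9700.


Stationary variance = sigma^2 / (2*theta)
= 0.9700^2 / (2*0.6500)
= 0.9409 / 1.3000
= 0.7238

0.7238


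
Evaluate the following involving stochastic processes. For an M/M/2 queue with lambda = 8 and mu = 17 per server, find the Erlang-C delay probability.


a = lambda/mu = 0.4706
rho = a/c = 0.2353
Erlang-C formula applied:
C(c,a) = 0.0896

0.0896


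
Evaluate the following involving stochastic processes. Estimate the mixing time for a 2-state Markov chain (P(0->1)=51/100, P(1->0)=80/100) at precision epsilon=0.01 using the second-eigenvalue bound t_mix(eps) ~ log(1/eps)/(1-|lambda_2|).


lambda_2 = |1 - p01 - p10| = |1 - 0.5100 - 0.8000| = 0.3100
t_mix ~ log(1/eps)/(1 - |lambda_2|)
= log(100)/(1 - 0.3100) = 4.6052/0.6900
= 6.6742

6.6742


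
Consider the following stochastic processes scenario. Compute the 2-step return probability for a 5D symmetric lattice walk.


P(return in 2 steps) = P(reverse first step) = 1/(2d)
= 1/10
= 0.1000

0.1000


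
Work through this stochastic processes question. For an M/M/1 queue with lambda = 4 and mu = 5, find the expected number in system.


rho = 4/5 = 0.8000
L = rho/(1-rho)
= 0.8000/0.2000
= 4.0000

4.0000


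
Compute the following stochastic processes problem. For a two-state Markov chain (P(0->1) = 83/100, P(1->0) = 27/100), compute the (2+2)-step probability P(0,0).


P^4 = P^2 * P^2
Computing via matrix multiplication of the transition matrix.
Entry (0,0) of P^4 = 0.2455

0.2455


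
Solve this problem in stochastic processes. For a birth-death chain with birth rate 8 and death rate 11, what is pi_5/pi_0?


For birth-death process, pi_n/pi_0 = (lambda/mu)^n
= (8/11)^5
= 0.2035

0.2035


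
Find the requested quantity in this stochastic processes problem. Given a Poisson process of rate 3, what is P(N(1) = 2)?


P(N(t)=k) = (lambda*t)^k * exp(-lambda*t) / k!
lambda*t = 3
= 3^2 * exp(-3) / 2!
= 9 * 0.0498 / 2
= 0.2240

0.2240


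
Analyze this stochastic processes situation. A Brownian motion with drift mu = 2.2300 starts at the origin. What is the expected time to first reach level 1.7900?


Expected first passage time = a/mu
= 1.7900/2.2300
= 0.8027

0.8027


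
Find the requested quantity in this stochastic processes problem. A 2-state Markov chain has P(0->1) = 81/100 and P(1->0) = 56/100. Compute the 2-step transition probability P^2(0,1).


Computing P^2 by matrix multiplication.
P = [[0.1900, 0.8100], [0.5600, 0.4400]]
After raising P to the power 2:
P^2(0,1) = 0.5103

0.5103


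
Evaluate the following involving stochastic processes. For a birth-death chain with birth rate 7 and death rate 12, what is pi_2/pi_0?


For birth-death process, pi_n/pi_0 = (lambda/mu)^n
= (7/12)^2
= 0.3403

0.3403


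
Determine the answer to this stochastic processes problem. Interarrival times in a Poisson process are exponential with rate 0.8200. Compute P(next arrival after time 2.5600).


P(X > t) = exp(-lambda * t)
= exp(-0.8200 * 2.5600)
= exp(-2.0992) = 0.1226

0.1226


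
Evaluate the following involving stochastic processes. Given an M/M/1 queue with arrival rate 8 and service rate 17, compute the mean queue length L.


rho = 8/17 = 0.4706
L = rho/(1-rho)
= 0.4706/0.5294
= 0.8889

0.8889


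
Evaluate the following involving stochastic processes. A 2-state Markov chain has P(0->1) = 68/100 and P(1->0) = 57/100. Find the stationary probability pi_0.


Stationary distribution: pi_0 = p10/(p01+p10), pi_1 = p01/(p01+p10)
p01 = 0.6800, p10 = 0.5700
pi_0 = 0.4560

0.4560


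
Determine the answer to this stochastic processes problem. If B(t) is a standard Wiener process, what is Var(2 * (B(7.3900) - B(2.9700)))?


Var(alpha*(B(t)-B(s))) = alpha^2 * (t-s)
= 2^2 * (7.3900 - 2.9700)
= 4 * 4.4200
= 17.6800

17.6800


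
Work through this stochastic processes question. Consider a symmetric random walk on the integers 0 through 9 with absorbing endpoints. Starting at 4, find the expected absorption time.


For symmetric RW on 0,...,N with absorbing barriers, E(i) = i*(N-i)
E(4) = 4 * 5 = 20

20


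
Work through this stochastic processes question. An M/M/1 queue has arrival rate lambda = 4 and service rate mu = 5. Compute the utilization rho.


rho = lambda/mu
= 4/5
= 0.8000

0.8000


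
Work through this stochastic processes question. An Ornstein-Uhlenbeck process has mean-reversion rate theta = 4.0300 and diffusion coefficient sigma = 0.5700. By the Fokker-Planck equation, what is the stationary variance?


Stationary variance = sigma^2 / (2*theta)
= 0.5700^2 / (2*4.0300)
= 0.3249 / 8.0600
= 0.0403

0.0403


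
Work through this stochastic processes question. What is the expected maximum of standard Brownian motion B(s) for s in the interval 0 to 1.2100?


E(max B(s)) = sqrt(2t/pi)
= sqrt(2*1.2100/pi)
= sqrt(0.7703)
= 0.8777

0.8777


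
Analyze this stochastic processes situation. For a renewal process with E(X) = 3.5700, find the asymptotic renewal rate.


Long-run renewal rate = 1/E(X)
= 1/3.5700
= 0.2801

0.2801


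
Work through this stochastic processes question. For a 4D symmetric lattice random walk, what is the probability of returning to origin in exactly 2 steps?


P(return in 2 steps) = P(reverse first step) = 1/(2d)
= 1/8
= 0.1250

0.1250


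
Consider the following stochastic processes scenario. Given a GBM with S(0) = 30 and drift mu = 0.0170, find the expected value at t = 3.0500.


E[S(t)] = S(0) * exp(mu * t)
= 30 * exp(0.0170 * 3.0500)
= 30 * 1.0532
= 31.5965

31.5965


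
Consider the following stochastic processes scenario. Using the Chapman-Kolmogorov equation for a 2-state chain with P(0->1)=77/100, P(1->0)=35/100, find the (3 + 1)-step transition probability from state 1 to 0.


P^4 = P^3 * P^1
Computing via matrix multiplication of the transition matrix.
Entry (1,0) of P^4 = 0.3124

0.3124


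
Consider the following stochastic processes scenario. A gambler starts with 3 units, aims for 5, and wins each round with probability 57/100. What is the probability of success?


Gambler's ruin formula:
r = q/p = 0.4300/0.5700 = 0.7544
P(win) = (1 - r^i)/(1 - r^N)
= (1 - 0.7544^3)/(1 - 0.7544^5)
= 0.7552

0.7552


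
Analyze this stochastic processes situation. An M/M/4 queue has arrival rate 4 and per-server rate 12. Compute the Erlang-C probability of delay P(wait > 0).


a = lambda/mu = 0.3333
rho = a/c = 0.0833
Erlang-C formula applied:
C(c,a) = 4.0209e-04

4.0209e-04


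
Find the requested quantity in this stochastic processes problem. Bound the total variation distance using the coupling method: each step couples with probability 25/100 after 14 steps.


TV distance bound <= (1-delta)^n
= (1 - 0.2500)^14
= 0.7500^14
= 0.0178

0.0178


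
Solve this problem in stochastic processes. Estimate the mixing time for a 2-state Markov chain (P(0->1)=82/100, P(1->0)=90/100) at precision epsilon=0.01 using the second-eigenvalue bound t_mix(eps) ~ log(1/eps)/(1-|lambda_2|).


lambda_2 = |1 - p01 - p10| = |1 - 0.8200 - 0.9000| = 0.7200
t_mix ~ log(1/eps)/(1 - |lambda_2|)
= log(100)/(1 - 0.7200) = 4.6052/0.2800
= 16.4470

16.4470


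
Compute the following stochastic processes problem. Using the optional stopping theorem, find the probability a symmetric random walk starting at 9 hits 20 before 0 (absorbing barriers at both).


By optional stopping theorem: E(M at tau) = M(0) = 9
P(hit 20)*20 + P(hit 0)*0 = 9
P(hit 20) = (9 - 0)/(20 - 0) = 9/20 = 0.4500

0.4500


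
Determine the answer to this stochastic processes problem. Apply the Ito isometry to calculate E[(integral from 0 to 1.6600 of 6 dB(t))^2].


By Ito isometry: E[(int f dB)^2] = int f^2 dt
= 6^2 * 1.6600
= 36 * 1.6600 = 59.7600

59.7600


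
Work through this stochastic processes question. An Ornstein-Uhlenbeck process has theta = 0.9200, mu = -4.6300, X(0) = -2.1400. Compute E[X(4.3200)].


E[X(t)] = mu + (X(0) - mu)*exp(-theta*t)
= -4.6300 + (-2.1400 - -4.6300)*exp(-0.9200*4.3200)
= -4.6300 + 2.4900 * 0.0188
= -4.5832

-4.5832


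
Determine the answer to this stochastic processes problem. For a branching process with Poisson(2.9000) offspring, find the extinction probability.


Since mu = 2.9000 > 1, extinction prob q < 1.
Solve s = exp(mu*(s-1)) iteratively.
q = 0.0668

0.0668


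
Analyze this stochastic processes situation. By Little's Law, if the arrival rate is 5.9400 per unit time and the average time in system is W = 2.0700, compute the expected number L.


Little's Law: L = lambda * W
= 5.9400 * 2.0700
= 12.2958

12.2958


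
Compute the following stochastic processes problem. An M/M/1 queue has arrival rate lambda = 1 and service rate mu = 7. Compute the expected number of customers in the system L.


rho = 1/7 = 0.1429
L = rho/(1-rho)
= 0.1429/0.8571
= 0.1667

0.1667


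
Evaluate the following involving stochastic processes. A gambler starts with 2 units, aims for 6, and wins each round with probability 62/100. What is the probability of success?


Gambler's ruin formula:
r = q/p = 0.3800/0.6200 = 0.6129
P(win) = (1 - r^i)/(1 - r^N)
= (1 - 0.6129^2)/(1 - 0.6129^6)
= 0.6593

0.6593


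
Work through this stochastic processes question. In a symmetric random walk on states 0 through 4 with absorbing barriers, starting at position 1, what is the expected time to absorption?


For symmetric RW on 0,...,N with absorbing barriers, E(i) = i*(N-i)
E(1) = 1 * 3 = 3

3


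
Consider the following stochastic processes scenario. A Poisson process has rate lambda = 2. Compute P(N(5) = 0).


P(N(t)=k) = (lambda*t)^k * exp(-lambda*t) / k!
lambda*t = 10
= 10^0 * exp(-10) / 0!
= 1 * 4.5400e-05 / 1
= 4.5400e-05

4.5400e-05


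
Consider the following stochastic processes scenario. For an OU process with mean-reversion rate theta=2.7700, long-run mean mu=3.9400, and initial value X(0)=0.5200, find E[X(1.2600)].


E[X(t)] = mu + (X(0) - mu)*exp(-theta*t)
= 3.9400 + (0.5200 - 3.9400)*exp(-2.7700*1.2600)
= 3.9400 + -3.4200 * 0.0305
= 3.8357

3.8357
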